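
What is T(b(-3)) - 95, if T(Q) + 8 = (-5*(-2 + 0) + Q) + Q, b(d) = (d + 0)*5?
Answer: -123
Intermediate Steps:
b(d) = 5*d (b(d) = d*5 = 5*d)
T(Q) = 2 + 2*Q (T(Q) = -8 + ((-5*(-2 + 0) + Q) + Q) = -8 + ((-5*(-2) + Q) + Q) = -8 + ((10 + Q) + Q) = -8 + (10 + 2*Q) = 2 + 2*Q)
T(b(-3)) - 95 = (2 + 2*(5*(-3))) - 95 = (2 + 2*(-15)) - 95 = (2 - 30) - 95 = -28 - 95 = -123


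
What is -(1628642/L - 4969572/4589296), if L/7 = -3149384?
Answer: 1828624281587/1580846683682 ≈ 1.1567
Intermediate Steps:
L = -22045688 (L = 7*(-3149384) = -22045688)
-(1628642/L - 4969572/4589296) = -(1628642/(-22045688) - 4969572/4589296) = -(1628642*(-1/22045688) - 4969572*1/4589296) = -(-814321/11022844 - 1242393/1147324) = -1*(-1828624281587/1580846683682) = 1828624281587/1580846683682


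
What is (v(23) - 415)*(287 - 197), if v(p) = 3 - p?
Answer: -39150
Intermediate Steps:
(v(23) - 415)*(287 - 197) = ((3 - 1*23) - 415)*(287 - 197) = ((3 - 23) - 415)*90 = (-20 - 415)*90 = -435*90 = -39150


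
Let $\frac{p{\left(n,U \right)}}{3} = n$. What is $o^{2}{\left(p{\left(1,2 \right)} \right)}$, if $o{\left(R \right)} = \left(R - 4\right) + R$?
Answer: $4$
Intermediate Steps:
$p{\left(n,U \right)} = 3 n$
$o{\left(R \right)} = -4 + 2 R$ ($o{\left(R \right)} = \left(-4 + R\right) + R = -4 + 2 R$)
$o^{2}{\left(p{\left(1,2 \right)} \right)} = \left(-4 + 2 \cdot 3 \cdot 1\right)^{2} = \left(-4 + 2 \cdot 3\right)^{2} = \left(-4 + 6\right)^{2} = 2^{2} = 4$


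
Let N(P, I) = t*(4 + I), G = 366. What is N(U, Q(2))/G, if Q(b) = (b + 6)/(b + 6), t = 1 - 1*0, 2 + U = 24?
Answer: 5/366 ≈ 0.013661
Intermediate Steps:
U = 22 (U = -2 + 24 = 22)
t = 1 (t = 1 + 0 = 1)
Q(b) = 1 (Q(b) = (6 + b)/(6 + b) = 1)
N(P, I) = 4 + I (N(P, I) = 1*(4 + I) = 4 + I)
N(U, Q(2))/G = (4 + 1)/366 = 5*(1/366) = 5/366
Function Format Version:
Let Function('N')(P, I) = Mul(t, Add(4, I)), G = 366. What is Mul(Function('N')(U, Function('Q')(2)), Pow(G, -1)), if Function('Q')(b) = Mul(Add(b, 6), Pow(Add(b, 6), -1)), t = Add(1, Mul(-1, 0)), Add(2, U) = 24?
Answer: Rational(5, 366) ≈ 0.013661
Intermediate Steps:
U = 22 (U = Add(-2, 24) = 22)
t = 1 (t = Add(1, 0) = 1)
Function('Q')(b) = 1 (Function('Q')(b) = Mul(Add(6, b), Pow(Add(6, b), -1)) = 1)
Function('N')(P, I) = Add(4, I) (Function('N')(P, I) = Mul(1, Add(4, I)) = Add(4, I))
Mul(Function('N')(U, Function('Q')(2)), Pow(G, -1)) = Mul(Add(4, 1), Pow(366, -1)) = Mul(5, Rational(1, 366)) = Rational(5, 366)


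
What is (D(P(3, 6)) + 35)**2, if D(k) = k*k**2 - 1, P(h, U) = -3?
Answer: 49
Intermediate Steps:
D(k) = -1 + k**3 (D(k) = k**3 - 1 = -1 + k**3)
(D(P(3, 6)) + 35)**2 = ((-1 + (-3)**3) + 35)**2 = ((-1 - 27) + 35)**2 = (-28 + 35)**2 = 7**2 = 49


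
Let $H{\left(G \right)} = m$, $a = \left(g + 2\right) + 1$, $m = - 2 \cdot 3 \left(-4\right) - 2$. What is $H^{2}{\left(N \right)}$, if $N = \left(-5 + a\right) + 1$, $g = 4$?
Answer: $484$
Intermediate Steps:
$m = 22$ ($m = \left(-2\right) \left(-12\right) - 2 = 24 - 2 = 22$)
$a = 7$ ($a = \left(4 + 2\right) + 1 = 6 + 1 = 7$)
$N = 3$ ($N = \left(-5 + 7\right) + 1 = 2 + 1 = 3$)
$H{\left(G \right)} = 22$
$H^{2}{\left(N \right)} = 22^{2} = 484$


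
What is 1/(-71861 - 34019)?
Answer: -1/105880 ≈ -9.4447e-6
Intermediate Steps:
1/(-71861 - 34019) = 1/(-105880) = -1/105880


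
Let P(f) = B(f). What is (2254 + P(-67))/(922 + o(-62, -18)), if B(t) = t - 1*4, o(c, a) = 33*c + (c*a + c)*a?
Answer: -2183/20096 ≈ -0.10863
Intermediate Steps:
o(c, a) = 33*c + a*(c + a*c) (o(c, a) = 33*c + (a*c + c)*a = 33*c + (c + a*c)*a = 33*c + a*(c + a*c))
B(t) = -4 + t (B(t) = t - 4 = -4 + t)
P(f) = -4 + f
(2254 + P(-67))/(922 + o(-62, -18)) = (2254 + (-4 - 67))/(922 - 62*(33 - 18 + (-18)²)) = (2254 - 71)/(922 - 62*(33 - 18 + 324)) = 2183/(922 - 62*339) = 2183/(922 - 21018) = 2183/(-20096) = 2183*(-1/20096) = -2183/20096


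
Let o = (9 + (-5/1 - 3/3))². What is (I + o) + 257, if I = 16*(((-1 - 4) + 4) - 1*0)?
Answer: 250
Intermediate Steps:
o = 9 (o = (9 + (-5*1 - 3*⅓))² = (9 + (-5 - 1))² = (9 - 6)² = 3² = 9)
I = -16 (I = 16*((-5 + 4) + 0) = 16*(-1 + 0) = 16*(-1) = -16)
(I + o) + 257 = (-16 + 9) + 257 = -7 + 257 = 250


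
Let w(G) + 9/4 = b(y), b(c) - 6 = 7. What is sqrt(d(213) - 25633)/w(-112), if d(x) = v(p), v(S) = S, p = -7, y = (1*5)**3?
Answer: 8*I*sqrt(6410)/43 ≈ 14.895*I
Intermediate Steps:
y = 125 (y = 5**3 = 125)
d(x) = -7
b(c) = 13 (b(c) = 6 + 7 = 13)
w(G) = 43/4 (w(G) = -9/4 + 13 = 43/4)
sqrt(d(213) - 25633)/w(-112) = sqrt(-7 - 25633)/(43/4) = sqrt(-25640)*(4/43) = (2*I*sqrt(6410))*(4/43) = 8*I*sqrt(6410)/43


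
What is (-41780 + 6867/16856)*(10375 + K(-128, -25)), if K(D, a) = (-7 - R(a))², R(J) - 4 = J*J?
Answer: -41738204406589/2408 ≈ -1.7333e+10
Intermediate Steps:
R(J) = 4 + J² (R(J) = 4 + J*J = 4 + J²)
K(D, a) = (-11 - a²)² (K(D, a) = (-7 - (4 + a²))² = (-7 + (-4 - a²))² = (-11 - a²)²)
(-41780 + 6867/16856)*(10375 + K(-128, -25)) = (-41780 + 6867/16856)*(10375 + (11 + (-25)²)²) = (-41780 + 6867*(1/16856))*(10375 + (11 + 625)²) = (-41780 + 981/2408)*(10375 + 636²) = -100605259*(10375 + 404496)/2408 = -100605259/2408*414871 = -41738204406589/2408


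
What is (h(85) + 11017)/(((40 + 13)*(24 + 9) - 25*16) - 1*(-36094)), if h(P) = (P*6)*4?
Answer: 13057/37443 ≈ 0.34872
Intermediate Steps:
h(P) = 24*P (h(P) = (6*P)*4 = 24*P)
(h(85) + 11017)/(((40 + 13)*(24 + 9) - 25*16) - 1*(-36094)) = (24*85 + 11017)/(((40 + 13)*(24 + 9) - 25*16) - 1*(-36094)) = (2040 + 11017)/((53*33 - 400) + 36094) = 13057/((1749 - 400) + 36094) = 13057/(1349 + 36094) = 13057/37443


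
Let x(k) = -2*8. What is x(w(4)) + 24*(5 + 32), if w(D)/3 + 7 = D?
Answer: 872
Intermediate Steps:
w(D) = -21 + 3*D
x(k) = -16
x(w(4)) + 24*(5 + 32) = -16 + 24*(5 + 32) = -16 + 24*37 = -16 + 888 = 872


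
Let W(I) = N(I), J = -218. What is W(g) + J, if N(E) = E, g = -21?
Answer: -239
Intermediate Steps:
W(I) = I
W(g) + J = -21 - 218 = -239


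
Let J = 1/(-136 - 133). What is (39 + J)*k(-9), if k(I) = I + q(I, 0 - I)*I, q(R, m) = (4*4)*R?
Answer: 13500630/269 ≈ 50188.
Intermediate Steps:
q(R, m) = 16*R
k(I) = I + 16*I² (k(I) = I + (16*I)*I = I + 16*I²)
J = -1/269 (J = 1/(-269) = -1/269 ≈ -0.0037175)
(39 + J)*k(-9) = (39 - 1/269)*(-9*(1 + 16*(-9))) = 10490*(-9*(1 - 144))/269 = 10490*(-9*(-143))/269 = (10490/269)*1287 = 13500630/269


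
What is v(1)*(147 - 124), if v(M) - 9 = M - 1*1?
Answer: 207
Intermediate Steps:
v(M) = 8 + M (v(M) = 9 + (M - 1*1) = 9 + (M - 1) = 9 + (-1 + M) = 8 + M)
v(1)*(147 - 124) = (8 + 1)*(147 - 124) = 9*23 = 207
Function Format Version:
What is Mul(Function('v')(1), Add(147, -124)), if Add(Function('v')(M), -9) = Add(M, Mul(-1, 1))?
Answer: 207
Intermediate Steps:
Function('v')(M) = Add(8, M) (Function('v')(M) = Add(9, Add(M, Mul(-1, 1))) = Add(9, Add(M, -1)) = Add(9, Add(-1, M)) = Add(8, M))
Mul(Function('v')(1), Add(147, -124)) = Mul(Add(8, 1), Add(147, -124)) = Mul(9, 23) = 207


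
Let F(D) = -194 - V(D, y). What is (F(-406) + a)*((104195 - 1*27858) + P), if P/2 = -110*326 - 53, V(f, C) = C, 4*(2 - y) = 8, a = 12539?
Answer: 55688295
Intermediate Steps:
y = 0 (y = 2 - ¼*8 = 2 - 2 = 0)
P = -71826 (P = 2*(-110*326 - 53) = 2*(-35860 - 53) = 2*(-35913) = -71826)
F(D) = -194 (F(D) = -194 - 1*0 = -194 + 0 = -194)
(F(-406) + a)*((104195 - 1*27858) + P) = (-194 + 12539)*((104195 - 1*27858) - 71826) = 12345*((104195 - 27858) - 71826) = 12345*(76337 - 71826) = 12345*4511 = 55688295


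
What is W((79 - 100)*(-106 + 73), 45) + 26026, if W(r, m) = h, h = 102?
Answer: 26128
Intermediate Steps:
W(r, m) = 102
W((79 - 100)*(-106 + 73), 45) + 26026 = 102 + 26026 = 26128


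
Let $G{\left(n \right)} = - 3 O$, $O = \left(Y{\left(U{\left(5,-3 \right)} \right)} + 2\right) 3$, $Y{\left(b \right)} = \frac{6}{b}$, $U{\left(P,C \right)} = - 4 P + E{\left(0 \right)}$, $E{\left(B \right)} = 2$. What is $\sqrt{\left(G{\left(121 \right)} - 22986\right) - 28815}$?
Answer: $2 i \sqrt{12954} \approx 227.63 i$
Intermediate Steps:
$U{\left(P,C \right)} = 2 - 4 P$ ($U{\left(P,C \right)} = - 4 P + 2 = 2 - 4 P$)
$O = 5$ ($O = \left(\frac{6}{2 - 20} + 2\right) 3 = \left(\frac{6}{-18} + 2\right) 3 = \left(6 \left(- \frac{1}{18}\right) + 2\right) 3 = \left(- \frac{1}{3} + 2\right) 3 = \frac{5}{3} \cdot 3 = 5$)
$G{\left(n \right)} = -15$ ($G{\left(n \right)} = \left(-3\right) 5 = -15$)
$\sqrt{\left(G{\left(121 \right)} - 22986\right) - 28815} = \sqrt{\left(-15 - 22986\right) - 28815} = \sqrt{-23001 - 28815} = \sqrt{-51816} = 2 i \sqrt{12954}$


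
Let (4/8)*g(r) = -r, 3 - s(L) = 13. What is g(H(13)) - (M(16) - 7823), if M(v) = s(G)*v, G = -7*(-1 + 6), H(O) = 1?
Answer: 7981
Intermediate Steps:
G = -35 (G = -7*5 = -35)
s(L) = -10 (s(L) = 3 - 1*13 = 3 - 13 = -10)
g(r) = -2*r (g(r) = 2*(-r) = -2*r)
M(v) = -10*v
g(H(13)) - (M(16) - 7823) = -2*1 - (-10*16 - 7823) = -2 - (-160 - 7823) = -2 - 1*(-7983) = -2 + 7983 = 7981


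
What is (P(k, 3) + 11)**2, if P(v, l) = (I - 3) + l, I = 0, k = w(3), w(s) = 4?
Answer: 121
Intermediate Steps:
k = 4
P(v, l) = -3 + l (P(v, l) = (0 - 3) + l = -3 + l)
(P(k, 3) + 11)**2 = ((-3 + 3) + 11)**2 = (0 + 11)**2 = 11**2 = 121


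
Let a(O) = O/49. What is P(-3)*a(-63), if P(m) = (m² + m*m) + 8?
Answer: -234/7 ≈ -33.429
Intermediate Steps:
a(O) = O/49 (a(O) = O*(1/49) = O/49)
P(m) = 8 + 2*m² (P(m) = (m² + m²) + 8 = 2*m² + 8 = 8 + 2*m²)
P(-3)*a(-63) = (8 + 2*(-3)²)*((1/49)*(-63)) = (8 + 2*9)*(-9/7) = (8 + 18)*(-9/7) = 26*(-9/7) = -234/7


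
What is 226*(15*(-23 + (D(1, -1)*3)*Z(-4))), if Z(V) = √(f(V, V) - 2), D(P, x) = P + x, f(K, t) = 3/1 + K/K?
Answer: -77970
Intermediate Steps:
f(K, t) = 4 (f(K, t) = 3*1 + 1 = 3 + 1 = 4)
Z(V) = √2 (Z(V) = √(4 - 2) = √2)
226*(15*(-23 + (D(1, -1)*3)*Z(-4))) = 226*(15*(-23 + ((1 - 1)*3)*√2)) = 226*(15*(-23 + (0*3)*√2)) = 226*(15*(-23 + 0*√2)) = 226*(15*(-23 + 0)) = 226*(15*(-23)) = 226*(-345) = -77970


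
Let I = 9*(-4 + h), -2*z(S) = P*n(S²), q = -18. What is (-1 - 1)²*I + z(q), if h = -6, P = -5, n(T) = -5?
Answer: -745/2 ≈ -372.50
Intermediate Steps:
z(S) = -25/2 (z(S) = -(-5)*(-5)/2 = -½*25 = -25/2)
I = -90 (I = 9*(-4 - 6) = 9*(-10) = -90)
(-1 - 1)²*I + z(q) = (-1 - 1)²*(-90) - 25/2 = (-2)²*(-90) - 25/2 = 4*(-90) - 25/2 = -360 - 25/2 = -745/2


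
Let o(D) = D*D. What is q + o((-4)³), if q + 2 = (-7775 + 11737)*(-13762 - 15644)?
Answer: -116502478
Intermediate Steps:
o(D) = D²
q = -116506574 (q = -2 + (-7775 + 11737)*(-13762 - 15644) = -2 + 3962*(-29406) = -2 - 116506572 = -116506574)
q + o((-4)³) = -116506574 + ((-4)³)² = -116506574 + (-64)² = -116506574 + 4096 = -116502478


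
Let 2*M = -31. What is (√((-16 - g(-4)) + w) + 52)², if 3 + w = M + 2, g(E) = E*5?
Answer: 5383/2 + 260*I*√2 ≈ 2691.5 + 367.7*I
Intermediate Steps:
M = -31/2 (M = (½)*(-31) = -31/2 ≈ -15.500)
g(E) = 5*E
w = -33/2 (w = -3 + (-31/2 + 2) = -3 - 27/2 = -33/2 ≈ -16.500)
(√((-16 - g(-4)) + w) + 52)² = (√((-16 - 5*(-4)) - 33/2) + 52)² = (√((-16 - 1*(-20)) - 33/2) + 52)² = (√((-16 + 20) - 33/2) + 52)² = (√(4 - 33/2) + 52)² = (√(-25/2) + 52)² = (5*I*√2/2 + 52)² = (52 + 5*I*√2/2)²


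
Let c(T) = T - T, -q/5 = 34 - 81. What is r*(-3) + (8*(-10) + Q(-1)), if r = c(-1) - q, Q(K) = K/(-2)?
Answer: 1251/2 ≈ 625.50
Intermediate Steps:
Q(K) = -K/2 (Q(K) = K*(-½) = -K/2)
q = 235 (q = -5*(34 - 81) = -5*(-47) = 235)
c(T) = 0
r = -235 (r = 0 - 1*235 = 0 - 235 = -235)
r*(-3) + (8*(-10) + Q(-1)) = -235*(-3) + (8*(-10) - ½*(-1)) = 705 + (-80 + ½) = 705 - 159/2 = 1251/2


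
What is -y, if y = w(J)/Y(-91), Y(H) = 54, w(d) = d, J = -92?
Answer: 46/27 ≈ 1.7037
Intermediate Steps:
y = -46/27 (y = -92/54 = -92*1/54 = -46/27 ≈ -1.7037)
-y = -1*(-46/27) = 46/27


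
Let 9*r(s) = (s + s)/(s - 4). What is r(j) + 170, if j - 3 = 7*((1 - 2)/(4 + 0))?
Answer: 16820/99 ≈ 169.90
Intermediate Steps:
j = 5/4 (j = 3 + 7*((1 - 2)/(4 + 0)) = 3 + 7*(-1/4) = 3 - 7/4 = 5/4 ≈ 1.2500)
r(s) = 2*s/(9*(-4 + s)) (r(s) = ((s + s)/(s - 4))/9 = ((2*s)/(-4 + s))/9 = (2*s/(-4 + s))/9 = 2*s/(9*(-4 + s)))
r(j) + 170 = (2/9)*(5/4)/(-4 + 5/4) + 170 = (2/9)*(5/4)/(-11/4) + 170 = (2/9)*(5/4)*(-4/11) + 170 = -10/99 + 170 = 16820/99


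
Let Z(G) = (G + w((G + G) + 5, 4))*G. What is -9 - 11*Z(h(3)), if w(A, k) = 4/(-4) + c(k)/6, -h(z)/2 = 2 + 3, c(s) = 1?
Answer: -3602/3 ≈ -1200.7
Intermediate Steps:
h(z) = -10 (h(z) = -2*(2 + 3) = -2*5 = -10)
w(A, k) = -⅚ (w(A, k) = 4/(-4) + 1/6 = 4*(-¼) + 1*(⅙) = -1 + ⅙ = -⅚)
Z(G) = G*(-⅚ + G) (Z(G) = (G - ⅚)*G = (-⅚ + G)*G = G*(-⅚ + G))
-9 - 11*Z(h(3)) = -9 - 11*(-10)*(-5 + 6*(-10))/6 = -9 - 11*(-10)*(-5 - 60)/6 = -9 - 11*(-10)*(-65)/6 = -9 - 11*325/3 = -9 - 3575/3 = -3602/3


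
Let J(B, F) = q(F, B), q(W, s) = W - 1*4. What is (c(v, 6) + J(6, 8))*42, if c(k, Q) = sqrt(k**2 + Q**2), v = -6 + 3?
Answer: 168 + 126*sqrt(5) ≈ 449.74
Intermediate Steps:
q(W, s) = -4 + W (q(W, s) = W - 4 = -4 + W)
J(B, F) = -4 + F
v = -3
c(k, Q) = sqrt(Q**2 + k**2)
(c(v, 6) + J(6, 8))*42 = (sqrt(6**2 + (-3)**2) + (-4 + 8))*42 = (sqrt(36 + 9) + 4)*42 = (sqrt(45) + 4)*42 = (3*sqrt(5) + 4)*42 = (4 + 3*sqrt(5))*42 = 168 + 126*sqrt(5)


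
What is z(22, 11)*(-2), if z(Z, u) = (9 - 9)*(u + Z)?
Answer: 0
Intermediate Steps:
z(Z, u) = 0 (z(Z, u) = 0*(Z + u) = 0)
z(22, 11)*(-2) = 0*(-2) = 0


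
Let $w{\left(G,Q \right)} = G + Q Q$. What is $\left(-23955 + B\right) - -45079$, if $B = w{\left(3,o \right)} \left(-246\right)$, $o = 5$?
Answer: $14236$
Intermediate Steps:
$w{\left(G,Q \right)} = G + Q^{2}$
$B = -6888$ ($B = \left(3 + 5^{2}\right) \left(-246\right) = \left(3 + 25\right) \left(-246\right) = 28 \left(-246\right) = -6888$)
$\left(-23955 + B\right) - -45079 = \left(-23955 - 6888\right) - -45079 = -30843 + 45079 = 14236$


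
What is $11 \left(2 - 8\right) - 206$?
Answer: $-272$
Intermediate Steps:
$11 \left(2 - 8\right) - 206 = 11 \left(-6\right) - 206 = -66 - 206 = -272$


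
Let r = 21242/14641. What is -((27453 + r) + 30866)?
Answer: -853869721/14641 ≈ -58320.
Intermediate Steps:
r = 21242/14641 (r = 21242*(1/14641) = 21242/14641 ≈ 1.4509)
-((27453 + r) + 30866) = -((27453 + 21242/14641) + 30866) = -(401960615/14641 + 30866) = -1*853869721/14641 = -853869721/14641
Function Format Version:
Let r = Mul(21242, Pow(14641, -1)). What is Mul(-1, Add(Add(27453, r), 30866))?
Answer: Rational(-853869721, 14641) ≈ -58320.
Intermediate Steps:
r = Rational(21242, 14641) (r = Mul(21242, Rational(1, 14641)) = Rational(21242, 14641) ≈ 1.4509)
Mul(-1, Add(Add(27453, r), 30866)) = Mul(-1, Add(Add(27453, Rational(21242, 14641)), 30866)) = Mul(-1, Add(Rational(401960615, 14641), 30866)) = Mul(-1, Rational(853869721, 14641)) = Rational(-853869721, 14641)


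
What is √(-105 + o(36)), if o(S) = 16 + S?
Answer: I*√53 ≈ 7.2801*I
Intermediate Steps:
√(-105 + o(36)) = √(-105 + (16 + 36)) = √(-105 + 52) = √(-53) = I*√53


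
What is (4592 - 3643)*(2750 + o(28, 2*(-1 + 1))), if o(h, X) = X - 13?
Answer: 2597413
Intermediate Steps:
o(h, X) = -13 + X
(4592 - 3643)*(2750 + o(28, 2*(-1 + 1))) = (4592 - 3643)*(2750 + (-13 + 2*(-1 + 1))) = 949*(2750 + (-13 + 2*0)) = 949*(2750 + (-13 + 0)) = 949*(2750 - 13) = 949*2737 = 2597413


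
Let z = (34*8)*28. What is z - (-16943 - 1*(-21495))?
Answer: 3064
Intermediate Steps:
z = 7616 (z = 272*28 = 7616)
z - (-16943 - 1*(-21495)) = 7616 - (-16943 - 1*(-21495)) = 7616 - (-16943 + 21495) = 7616 - 1*4552 = 7616 - 4552 = 3064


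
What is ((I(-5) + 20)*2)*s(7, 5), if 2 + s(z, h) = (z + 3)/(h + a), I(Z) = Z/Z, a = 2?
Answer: -24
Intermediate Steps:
I(Z) = 1
s(z, h) = -2 + (3 + z)/(2 + h) (s(z, h) = -2 + (z + 3)/(h + 2) = -2 + (3 + z)/(2 + h))
((I(-5) + 20)*2)*s(7, 5) = ((1 + 20)*2)*((-1 + 7 - 2*5)/(2 + 5)) = (21*2)*((-1 + 7 - 10)/7) = 42*((1/7)*(-4)) = 42*(-4/7) = -24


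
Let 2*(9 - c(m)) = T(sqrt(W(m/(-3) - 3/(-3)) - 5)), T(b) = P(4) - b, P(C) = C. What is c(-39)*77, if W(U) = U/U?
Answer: 539 + 77*I ≈ 539.0 + 77.0*I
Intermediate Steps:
W(U) = 1
T(b) = 4 - b
c(m) = 7 + I (c(m) = 9 - (4 - sqrt(1 - 5))/2 = 9 - (4 - sqrt(-4))/2 = 9 - (4 - 2*I)/2 = 9 + (-2 + I) = 7 + I)
c(-39)*77 = (7 + I)*77 = 539 + 77*I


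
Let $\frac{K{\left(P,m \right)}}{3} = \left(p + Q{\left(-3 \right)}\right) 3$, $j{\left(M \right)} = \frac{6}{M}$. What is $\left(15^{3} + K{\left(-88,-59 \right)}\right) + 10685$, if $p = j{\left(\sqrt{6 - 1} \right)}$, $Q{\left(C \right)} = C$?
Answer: $14033 + \frac{54 \sqrt{5}}{5} \approx 14057.0$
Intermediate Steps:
$p = \frac{6 \sqrt{5}}{5}$ ($p = \frac{6}{\sqrt{6 - 1}} = \frac{6}{\sqrt{5}} = 6 \frac{\sqrt{5}}{5} = \frac{6 \sqrt{5}}{5} \approx 2.6833$)
$K{\left(P,m \right)} = -27 + \frac{54 \sqrt{5}}{5}$ ($K{\left(P,m \right)} = 3 \left(\frac{6 \sqrt{5}}{5} - 3\right) 3 = 3 \left(-3 + \frac{6 \sqrt{5}}{5}\right) 3 = 3 \left(-9 + \frac{18 \sqrt{5}}{5}\right) = -27 + \frac{54 \sqrt{5}}{5}$)
$\left(15^{3} + K{\left(-88,-59 \right)}\right) + 10685 = \left(15^{3} - \left(27 - \frac{54 \sqrt{5}}{5}\right)\right) + 10685 = \left(3375 - \left(27 - \frac{54 \sqrt{5}}{5}\right)\right) + 10685 = \left(3348 + \frac{54 \sqrt{5}}{5}\right) + 10685 = 14033 + \frac{54 \sqrt{5}}{5}$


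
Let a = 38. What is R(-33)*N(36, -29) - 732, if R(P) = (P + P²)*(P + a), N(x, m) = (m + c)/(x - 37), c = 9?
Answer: 104868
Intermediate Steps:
N(x, m) = (9 + m)/(-37 + x) (N(x, m) = (m + 9)/(x - 37) = (9 + m)/(-37 + x))
R(P) = (38 + P)*(P + P²) (R(P) = (P + P²)*(P + 38) = (P + P²)*(38 + P) = (38 + P)*(P + P²))
R(-33)*N(36, -29) - 732 = (-33*(38 + (-33)² + 39*(-33)))*((9 - 29)/(-37 + 36)) - 732 = (-33*(38 + 1089 - 1287))*(-20/(-1)) - 732 = (-33*(-160))*(-1*(-20)) - 732 = 5280*20 - 732 = 105600 - 732 = 104868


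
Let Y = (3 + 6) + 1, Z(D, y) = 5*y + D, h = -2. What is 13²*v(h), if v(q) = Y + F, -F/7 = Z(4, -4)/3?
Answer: 23998/3 ≈ 7999.3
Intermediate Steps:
Z(D, y) = D + 5*y
F = 112/3 (F = -7*(4 + 5*(-4))/3 = -7*(4 - 20)/3 = -(-112)/3 = -7*(-16/3) = 112/3 ≈ 37.333)
Y = 10 (Y = 9 + 1 = 10)
v(q) = 142/3 (v(q) = 10 + 112/3 = 142/3)
13²*v(h) = 13²*(142/3) = 169*(142/3) = 23998/3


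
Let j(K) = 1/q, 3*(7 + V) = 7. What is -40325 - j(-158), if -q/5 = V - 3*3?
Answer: -8266628/205 ≈ -40325.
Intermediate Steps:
V = -14/3 (V = -7 + (1/3)*7 = -7 + 7/3 = -14/3 ≈ -4.6667)
q = 205/3 (q = -5*(-14/3 - 3*3) = -5*(-14/3 - 9) = -5*(-41/3) = 205/3 ≈ 68.333)
j(K) = 3/205 (j(K) = 1/(205/3) = 3/205)
-40325 - j(-158) = -40325 - 1*3/205 = -40325 - 3/205 = -8266628/205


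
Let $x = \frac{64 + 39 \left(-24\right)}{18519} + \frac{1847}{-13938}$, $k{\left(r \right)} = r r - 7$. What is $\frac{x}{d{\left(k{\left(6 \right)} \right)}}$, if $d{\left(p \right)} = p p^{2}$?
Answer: $- \frac{15452843}{2098411853586} \approx -7.3641 \cdot 10^{-6}$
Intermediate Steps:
$k{\left(r \right)} = -7 + r^{2}$ ($k{\left(r \right)} = r^{2} - 7 = -7 + r^{2}$)
$d{\left(p \right)} = p^{3}$
$x = - \frac{15452843}{86039274}$ ($x = \left(64 - 936\right) \frac{1}{18519} + 1847 \left(- \frac{1}{13938}\right) = \left(-872\right) \frac{1}{18519} - \frac{1847}{13938} = - \frac{872}{18519} - \frac{1847}{13938} = - \frac{15452843}{86039274} \approx -0.1796$)
$\frac{x}{d{\left(k{\left(6 \right)} \right)}} = - \frac{15452843}{86039274 \left(-7 + 6^{2}\right)^{3}} = - \frac{15452843}{86039274 \left(-7 + 36\right)^{3}} = - \frac{15452843}{86039274 \cdot 29^{3}} = - \frac{15452843}{86039274 \cdot 24389} = \left(- \frac{15452843}{86039274}\right) \frac{1}{24389} = - \frac{15452843}{2098411853586}$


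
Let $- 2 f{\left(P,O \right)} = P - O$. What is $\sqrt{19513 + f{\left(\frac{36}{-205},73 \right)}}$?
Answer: $\frac{\sqrt{3286285710}}{410} \approx 139.82$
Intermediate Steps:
$f{\left(P,O \right)} = \frac{O}{2} - \frac{P}{2}$ ($f{\left(P,O \right)} = - \frac{P - O}{2} = \frac{O}{2} - \frac{P}{2}$)
$\sqrt{19513 + f{\left(\frac{36}{-205},73 \right)}} = \sqrt{19513 + \left(\frac{1}{2} \cdot 73 - \frac{36 \frac{1}{-205}}{2}\right)} = \sqrt{19513 + \left(\frac{73}{2} - \frac{36 \left(- \frac{1}{205}\right)}{2}\right)} = \sqrt{19513 + \left(\frac{73}{2} - - \frac{18}{205}\right)} = \sqrt{19513 + \left(\frac{73}{2} + \frac{18}{205}\right)} = \sqrt{19513 + \frac{15001}{410}} = \sqrt{\frac{8015331}{410}} = \frac{\sqrt{3286285710}}{410}$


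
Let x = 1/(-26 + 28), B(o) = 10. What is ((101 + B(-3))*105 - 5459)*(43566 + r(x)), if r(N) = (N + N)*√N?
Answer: 269934936 + 3098*√2 ≈ 2.6994e+8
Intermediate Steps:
x = ½ (x = 1/2 = ½ ≈ 0.50000)
r(N) = 2*N^(3/2) (r(N) = (2*N)*√N = 2*N^(3/2))
((101 + B(-3))*105 - 5459)*(43566 + r(x)) = ((101 + 10)*105 - 5459)*(43566 + 2*(½)^(3/2)) = (111*105 - 5459)*(43566 + 2*(√2/4)) = (11655 - 5459)*(43566 + √2/2) = 6196*(43566 + √2/2) = 269934936 + 3098*√2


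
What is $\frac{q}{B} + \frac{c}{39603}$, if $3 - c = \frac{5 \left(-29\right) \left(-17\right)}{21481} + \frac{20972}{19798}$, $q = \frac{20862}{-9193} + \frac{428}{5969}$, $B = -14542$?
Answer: $\frac{662671811484806020201}{3359904154655201656631799} \approx 0.00019723$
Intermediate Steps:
$q = - \frac{120590674}{54873017}$ ($q = 20862 \left(- \frac{1}{9193}\right) + 428 \cdot \frac{1}{5969} = - \frac{20862}{9193} + \frac{428}{5969} = - \frac{120590674}{54873017} \approx -2.1976$)
$c = \frac{388270456}{212640419}$ ($c = 3 - \left(\frac{5 \left(-29\right) \left(-17\right)}{21481} + \frac{20972}{19798}\right) = 3 - \left(\left(-145\right) \left(-17\right) \frac{1}{21481} + 20972 \cdot \frac{1}{19798}\right) = 3 - \left(2465 \cdot \frac{1}{21481} + \frac{10486}{9899}\right) = 3 - \left(\frac{2465}{21481} + \frac{10486}{9899}\right) = 3 - \frac{249650801}{212640419} = \frac{388270456}{212640419} \approx 1.8259$)
$\frac{q}{B} + \frac{c}{39603} = - \frac{120590674}{54873017 \left(-14542\right)} + \frac{388270456}{212640419 \cdot 39603} = \left(- \frac{120590674}{54873017}\right) \left(- \frac{1}{14542}\right) + \frac{388270456}{212640419} \cdot \frac{1}{39603} = \frac{60295337}{398981706607} + \frac{388270456}{8421198513657} = \frac{662671811484806020201}{3359904154655201656631799}$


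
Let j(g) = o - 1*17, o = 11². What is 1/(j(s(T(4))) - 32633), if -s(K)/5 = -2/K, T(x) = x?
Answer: -1/32529 ≈ -3.0742e-5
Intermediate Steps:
s(K) = 10/K (s(K) = -(-10)/K = 10/K)
o = 121
j(g) = 104 (j(g) = 121 - 1*17 = 121 - 17 = 104)
1/(j(s(T(4))) - 32633) = 1/(104 - 32633) = 1/(-32529) = -1/32529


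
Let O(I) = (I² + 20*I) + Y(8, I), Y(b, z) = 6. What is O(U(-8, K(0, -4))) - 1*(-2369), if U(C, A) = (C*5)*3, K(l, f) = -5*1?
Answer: 14375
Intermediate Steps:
K(l, f) = -5
U(C, A) = 15*C (U(C, A) = (5*C)*3 = 15*C)
O(I) = 6 + I² + 20*I (O(I) = (I² + 20*I) + 6 = 6 + I² + 20*I)
O(U(-8, K(0, -4))) - 1*(-2369) = (6 + (15*(-8))² + 20*(15*(-8))) - 1*(-2369) = (6 + (-120)² + 20*(-120)) + 2369 = (6 + 14400 - 2400) + 2369 = 12006 + 2369 = 14375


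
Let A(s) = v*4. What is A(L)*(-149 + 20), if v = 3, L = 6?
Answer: -1548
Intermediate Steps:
A(s) = 12 (A(s) = 3*4 = 12)
A(L)*(-149 + 20) = 12*(-149 + 20) = 12*(-129) = -1548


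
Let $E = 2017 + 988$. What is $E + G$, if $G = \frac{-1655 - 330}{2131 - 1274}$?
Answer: $\frac{2573300}{857} \approx 3002.7$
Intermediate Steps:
$G = - \frac{1985}{857} \approx -2.3162$
$E = 3005$
$E + G = 3005 - \frac{1985}{857} = \frac{2573300}{857}$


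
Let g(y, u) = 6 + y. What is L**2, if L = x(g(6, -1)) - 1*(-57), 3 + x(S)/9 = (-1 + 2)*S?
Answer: 19044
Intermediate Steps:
x(S) = -27 + 9*S (x(S) = -27 + 9*((-1 + 2)*S) = -27 + 9*(1*S) = -27 + 9*S)
L = 138 (L = (-27 + 9*(6 + 6)) - 1*(-57) = (-27 + 9*12) + 57 = (-27 + 108) + 57 = 81 + 57 = 138)
L**2 = 138**2 = 19044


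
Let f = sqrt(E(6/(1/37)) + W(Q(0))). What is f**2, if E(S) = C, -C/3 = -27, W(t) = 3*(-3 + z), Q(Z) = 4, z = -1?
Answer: 69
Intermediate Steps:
W(t) = -12 (W(t) = 3*(-3 - 1) = 3*(-4) = -12)
C = 81 (C = -3*(-27) = 81)
E(S) = 81
f = sqrt(69) (f = sqrt(81 - 12) = sqrt(69) ≈ 8.3066)
f**2 = (sqrt(69))**2 = 69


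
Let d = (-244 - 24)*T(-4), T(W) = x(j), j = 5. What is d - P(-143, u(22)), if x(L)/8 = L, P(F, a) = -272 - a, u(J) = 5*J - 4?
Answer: -10342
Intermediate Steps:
u(J) = -4 + 5*J
x(L) = 8*L
T(W) = 40 (T(W) = 8*5 = 40)
d = -10720 (d = (-244 - 24)*40 = -268*40 = -10720)
d - P(-143, u(22)) = -10720 - (-272 - (-4 + 5*22)) = -10720 - (-272 - (-4 + 110)) = -10720 - (-272 - 1*106) = -10720 - (-272 - 106) = -10720 - 1*(-378) = -10720 + 378 = -10342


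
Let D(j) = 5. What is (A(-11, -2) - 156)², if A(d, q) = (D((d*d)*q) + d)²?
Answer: 14400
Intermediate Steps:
A(d, q) = (5 + d)²
(A(-11, -2) - 156)² = ((5 - 11)² - 156)² = ((-6)² - 156)² = (36 - 156)² = (-120)² = 14400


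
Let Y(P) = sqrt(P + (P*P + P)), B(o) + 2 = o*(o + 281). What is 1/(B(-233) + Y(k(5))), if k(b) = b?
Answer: -1598/17875223 - sqrt(35)/125126561 ≈ -8.9445e-5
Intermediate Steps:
B(o) = -2 + o*(281 + o) (B(o) = -2 + o*(o + 281) = -2 + o*(281 + o))
Y(P) = sqrt(P**2 + 2*P) (Y(P) = sqrt(P + (P**2 + P)) = sqrt(P + (P + P**2)) = sqrt(P**2 + 2*P))
1/(B(-233) + Y(k(5))) = 1/((-2 + (-233)**2 + 281*(-233)) + sqrt(5*(2 + 5))) = 1/((-2 + 54289 - 65473) + sqrt(5*7)) = 1/(-11186 + sqrt(35))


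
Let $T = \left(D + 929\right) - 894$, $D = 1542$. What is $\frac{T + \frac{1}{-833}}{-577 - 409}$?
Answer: $- \frac{656820}{410669} \approx -1.5994$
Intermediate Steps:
$T = 1577$ ($T = \left(1542 + 929\right) - 894 = 2471 - 894 = 1577$)
$\frac{T + \frac{1}{-833}}{-577 - 409} = \frac{1577 + \frac{1}{-833}}{-577 - 409} = \frac{1577 - \frac{1}{833}}{-986} = \frac{1313640}{833} \left(- \frac{1}{986}\right) = - \frac{656820}{410669}$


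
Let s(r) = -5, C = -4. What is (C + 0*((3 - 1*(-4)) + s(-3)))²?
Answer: 16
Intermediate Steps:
(C + 0*((3 - 1*(-4)) + s(-3)))² = (-4 + 0*((3 - 1*(-4)) - 5))² = (-4 + 0*((3 + 4) - 5))² = (-4 + 0*(7 - 5))² = (-4 + 0*2)² = (-4 + 0)² = (-4)² = 16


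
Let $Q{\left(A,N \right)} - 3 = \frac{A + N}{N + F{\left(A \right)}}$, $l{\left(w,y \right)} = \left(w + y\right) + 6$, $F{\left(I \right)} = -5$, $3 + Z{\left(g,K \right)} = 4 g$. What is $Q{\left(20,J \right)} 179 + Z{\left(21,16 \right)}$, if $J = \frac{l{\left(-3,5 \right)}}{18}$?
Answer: $- \frac{7598}{41} \approx -185.32$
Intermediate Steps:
$Z{\left(g,K \right)} = -3 + 4 g$
$l{\left(w,y \right)} = 6 + w + y$
$J = \frac{4}{9}$ ($J = \frac{6 - 3 + 5}{18} = 8 \cdot \frac{1}{18} = \frac{4}{9} \approx 0.44444$)
$Q{\left(A,N \right)} = 3 + \frac{A + N}{-5 + N}$ ($Q{\left(A,N \right)} = 3 + \frac{A + N}{N - 5} = 3 + \frac{A + N}{-5 + N}$)
$Q{\left(20,J \right)} 179 + Z{\left(21,16 \right)} = \frac{-15 + 20 + 4 \cdot \frac{4}{9}}{-5 + \frac{4}{9}} \cdot 179 + \left(-3 + 4 \cdot 21\right) = \frac{-15 + 20 + \frac{16}{9}}{- \frac{41}{9}} \cdot 179 + \left(-3 + 84\right) = \left(- \frac{9}{41}\right) \frac{61}{9} \cdot 179 + 81 = \left(- \frac{61}{41}\right) 179 + 81 = - \frac{10919}{41} + 81 = - \frac{7598}{41}$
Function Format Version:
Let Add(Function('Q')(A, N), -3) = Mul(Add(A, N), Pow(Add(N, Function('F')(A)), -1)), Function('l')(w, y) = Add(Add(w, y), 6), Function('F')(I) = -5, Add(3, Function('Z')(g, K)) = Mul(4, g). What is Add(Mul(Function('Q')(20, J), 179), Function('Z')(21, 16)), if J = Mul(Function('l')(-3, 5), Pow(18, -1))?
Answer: Rational(-7598, 41) ≈ -185.32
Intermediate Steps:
Function('Z')(g, K) = Add(-3, Mul(4, g))
Function('l')(w, y) = Add(6, w, y)
J = Rational(4, 9) (J = Mul(Add(6, -3, 5), Pow(18, -1)) = Mul(8, Rational(1, 18)) = Rational(4, 9) ≈ 0.44444)
Function('Q')(A, N) = Add(3, Mul(Pow(Add(-5, N), -1), Add(A, N))) (Function('Q')(A, N) = Add(3, Mul(Add(A, N), Pow(Add(N, -5), -1))) = Add(3, Mul(Add(A, N), Pow(Add(-5, N), -1))) = Add(3, Mul(Pow(Add(-5, N), -1), Add(A, N))))
Add(Mul(Function('Q')(20, J), 179), Function('Z')(21, 16)) = Add(Mul(Mul(Pow(Add(-5, Rational(4, 9)), -1), Add(-15, 20, Mul(4, Rational(4, 9)))), 179), Add(-3, Mul(4, 21))) = Add(Mul(Mul(Pow(Rational(-41, 9), -1), Add(-15, 20, Rational(16, 9))), 179), Add(-3, 84)) = Add(Mul(Mul(Rational(-9, 41), Rational(61, 9)), 179), 81) = Add(Mul(Rational(-61, 41), 179), 81) = Add(Rational(-10919, 41), 81) = Rational(-7598, 41)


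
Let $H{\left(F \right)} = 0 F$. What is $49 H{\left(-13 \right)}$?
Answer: $0$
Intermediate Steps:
$H{\left(F \right)} = 0$
$49 H{\left(-13 \right)} = 49 \cdot 0 = 0$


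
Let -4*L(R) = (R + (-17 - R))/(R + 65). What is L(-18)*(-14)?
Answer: -119/94 ≈ -1.2660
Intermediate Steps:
L(R) = 17/(4*(65 + R)) (L(R) = -(R + (-17 - R))/(4*(R + 65)) = -(-17)/(4*(65 + R)) = 17/(4*(65 + R)))
L(-18)*(-14) = (17/(4*(65 - 18)))*(-14) = ((17/4)/47)*(-14) = ((17/4)*(1/47))*(-14) = (17/188)*(-14) = -119/94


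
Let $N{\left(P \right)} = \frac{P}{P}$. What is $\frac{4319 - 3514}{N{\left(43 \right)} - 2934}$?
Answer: $- \frac{115}{419} \approx -0.27446$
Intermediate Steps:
$N{\left(P \right)} = 1$
$\frac{4319 - 3514}{N{\left(43 \right)} - 2934} = \frac{4319 - 3514}{1 - 2934} = \frac{805}{-2933} = 805 \left(- \frac{1}{2933}\right) = - \frac{115}{419}$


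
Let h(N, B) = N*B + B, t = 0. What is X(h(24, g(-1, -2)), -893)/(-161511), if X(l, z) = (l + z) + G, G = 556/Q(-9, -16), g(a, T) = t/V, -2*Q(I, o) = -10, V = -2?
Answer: 1303/269185 ≈ 0.0048405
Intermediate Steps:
Q(I, o) = 5 (Q(I, o) = -1/2*(-10) = 5)
g(a, T) = 0 (g(a, T) = 0/(-2) = 0*(-1/2) = 0)
G = 556/5 ≈ 111.20
h(N, B) = B + B*N (h(N, B) = B*N + B = B + B*N)
X(l, z) = 556/5 + l + z (X(l, z) = (l + z) + 556/5 = 556/5 + l + z)
X(h(24, g(-1, -2)), -893)/(-161511) = (556/5 + 0*(1 + 24) - 893)/(-161511) = (556/5 + 0*25 - 893)*(-1/161511) = (556/5 + 0 - 893)*(-1/161511) = -3909/5*(-1/161511) = 1303/269185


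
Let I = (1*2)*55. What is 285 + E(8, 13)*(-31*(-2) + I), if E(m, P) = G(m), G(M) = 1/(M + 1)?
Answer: 2737/9 ≈ 304.11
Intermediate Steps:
G(M) = 1/(1 + M)
E(m, P) = 1/(1 + m)
I = 110 (I = 2*55 = 110)
285 + E(8, 13)*(-31*(-2) + I) = 285 + (-31*(-2) + 110)/(1 + 8) = 285 + (62 + 110)/9 = 285 + (⅑)*172 = 285 + 172/9 = 2737/9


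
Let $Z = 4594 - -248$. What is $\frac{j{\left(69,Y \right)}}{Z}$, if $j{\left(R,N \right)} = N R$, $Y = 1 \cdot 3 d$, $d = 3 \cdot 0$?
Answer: $0$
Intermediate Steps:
$d = 0$
$Y = 0$ ($Y = 1 \cdot 3 \cdot 0 = 3 \cdot 0 = 0$)
$Z = 4842$ ($Z = 4594 + 248 = 4842$)
$\frac{j{\left(69,Y \right)}}{Z} = \frac{0 \cdot 69}{4842} = 0 \cdot \frac{1}{4842} = 0$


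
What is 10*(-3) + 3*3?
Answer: -21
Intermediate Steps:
10*(-3) + 3*3 = -30 + 9 = -21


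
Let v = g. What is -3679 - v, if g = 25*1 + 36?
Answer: -3740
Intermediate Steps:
g = 61 (g = 25 + 36 = 61)
v = 61
-3679 - v = -3679 - 1*61 = -3679 - 61 = -3740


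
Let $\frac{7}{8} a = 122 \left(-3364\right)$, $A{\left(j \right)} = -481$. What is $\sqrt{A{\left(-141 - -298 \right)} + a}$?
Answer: $\frac{i \sqrt{23006417}}{7} \approx 685.21 i$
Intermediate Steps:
$a = - \frac{3283264}{7}$ ($a = \frac{8 \cdot 122 \left(-3364\right)}{7} = \frac{8}{7} \left(-410408\right) = - \frac{3283264}{7} \approx -4.6904 \cdot 10^{5}$)
$\sqrt{A{\left(-141 - -298 \right)} + a} = \sqrt{-481 - \frac{3283264}{7}} = \sqrt{- \frac{3286631}{7}} = \frac{i \sqrt{23006417}}{7}$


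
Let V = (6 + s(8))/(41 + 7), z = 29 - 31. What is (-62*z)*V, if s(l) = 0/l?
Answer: 31/2 ≈ 15.500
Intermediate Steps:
s(l) = 0
z = -2
V = ⅛ (V = (6 + 0)/(41 + 7) = 6/48 = 6*(1/48) = ⅛ ≈ 0.12500)
(-62*z)*V = -62*(-2)*(⅛) = 124*(⅛) = 31/2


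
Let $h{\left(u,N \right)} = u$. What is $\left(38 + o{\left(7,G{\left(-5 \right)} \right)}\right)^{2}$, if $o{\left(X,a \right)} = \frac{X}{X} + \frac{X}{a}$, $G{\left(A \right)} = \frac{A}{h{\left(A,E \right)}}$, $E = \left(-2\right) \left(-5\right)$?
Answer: $2116$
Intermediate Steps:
$E = 10$
$G{\left(A \right)} = 1$ ($G{\left(A \right)} = \frac{A}{A} = 1$)
$o{\left(X,a \right)} = 1 + \frac{X}{a}$
$\left(38 + o{\left(7,G{\left(-5 \right)} \right)}\right)^{2} = \left(38 + \frac{7 + 1}{1}\right)^{2} = \left(38 + 1 \cdot 8\right)^{2} = \left(38 + 8\right)^{2} = 46^{2} = 2116$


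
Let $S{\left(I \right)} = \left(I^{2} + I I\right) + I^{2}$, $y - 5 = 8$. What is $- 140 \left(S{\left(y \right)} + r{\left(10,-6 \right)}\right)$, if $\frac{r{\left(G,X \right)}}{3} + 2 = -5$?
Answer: $-68040$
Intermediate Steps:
$y = 13$ ($y = 5 + 8 = 13$)
$r{\left(G,X \right)} = -21$ ($r{\left(G,X \right)} = -6 + 3 \left(-5\right) = -6 - 15 = -21$)
$S{\left(I \right)} = 3 I^{2}$ ($S{\left(I \right)} = \left(I^{2} + I^{2}\right) + I^{2} = 2 I^{2} + I^{2} = 3 I^{2}$)
$- 140 \left(S{\left(y \right)} + r{\left(10,-6 \right)}\right) = - 140 \left(3 \cdot 13^{2} - 21\right) = - 140 \left(3 \cdot 169 - 21\right) = - 140 \left(507 - 21\right) = \left(-140\right) 486 = -68040$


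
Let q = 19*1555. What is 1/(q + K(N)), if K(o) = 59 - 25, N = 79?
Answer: 1/29579 ≈ 3.3808e-5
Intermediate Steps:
K(o) = 34
q = 29545
1/(q + K(N)) = 1/(29545 + 34) = 1/29579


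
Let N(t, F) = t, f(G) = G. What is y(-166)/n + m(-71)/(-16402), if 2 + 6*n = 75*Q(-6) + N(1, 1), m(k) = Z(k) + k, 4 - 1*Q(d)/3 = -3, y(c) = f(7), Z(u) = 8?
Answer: 394023/12908374 ≈ 0.030525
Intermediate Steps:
y(c) = 7
Q(d) = 21 (Q(d) = 12 - 3*(-3) = 12 + 9 = 21)
m(k) = 8 + k
n = 787/3 (n = -⅓ + (75*21 + 1)/6 = -⅓ + (1575 + 1)/6 = -⅓ + (⅙)*1576 = -⅓ + 788/3 = 787/3 ≈ 262.33)
y(-166)/n + m(-71)/(-16402) = 7/(787/3) + (8 - 71)/(-16402) = 7*(3/787) - 63*(-1/16402) = 21/787 + 63/16402 = 394023/12908374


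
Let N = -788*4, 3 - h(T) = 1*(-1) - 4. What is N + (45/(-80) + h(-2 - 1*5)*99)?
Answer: -37769/16 ≈ -2360.6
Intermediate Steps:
h(T) = 8 (h(T) = 3 - (1*(-1) - 4) = 3 - (-1 - 4) = 3 - 1*(-5) = 3 + 5 = 8)
N = -3152
N + (45/(-80) + h(-2 - 1*5)*99) = -3152 + (45/(-80) + 8*99) = -3152 + (45*(-1/80) + 792) = -3152 + (-9/16 + 792) = -3152 + 12663/16 = -37769/16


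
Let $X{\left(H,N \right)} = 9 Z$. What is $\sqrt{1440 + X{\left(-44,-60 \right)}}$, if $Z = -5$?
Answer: $3 \sqrt{155} \approx 37.35$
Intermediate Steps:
$X{\left(H,N \right)} = -45$ ($X{\left(H,N \right)} = 9 \left(-5\right) = -45$)
$\sqrt{1440 + X{\left(-44,-60 \right)}} = \sqrt{1440 - 45} = \sqrt{1395} = 3 \sqrt{155}$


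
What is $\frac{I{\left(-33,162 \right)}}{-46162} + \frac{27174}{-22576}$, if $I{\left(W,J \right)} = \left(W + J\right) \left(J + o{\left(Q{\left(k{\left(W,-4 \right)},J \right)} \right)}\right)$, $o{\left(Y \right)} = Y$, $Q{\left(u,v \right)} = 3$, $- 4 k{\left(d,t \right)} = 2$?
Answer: $- \frac{433734087}{260538328} \approx -1.6648$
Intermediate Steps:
$k{\left(d,t \right)} = - \frac{1}{2}$ ($k{\left(d,t \right)} = \left(- \frac{1}{4}\right) 2 = - \frac{1}{2}$)
$I{\left(W,J \right)} = \left(3 + J\right) \left(J + W\right)$ ($I{\left(W,J \right)} = \left(W + J\right) \left(J + 3\right) = \left(J + W\right) \left(3 + J\right) = \left(3 + J\right) \left(J + W\right)$)
$\frac{I{\left(-33,162 \right)}}{-46162} + \frac{27174}{-22576} = \frac{162^{2} + 3 \cdot 162 + 3 \left(-33\right) + 162 \left(-33\right)}{-46162} + \frac{27174}{-22576} = \left(26244 + 486 - 99 - 5346\right) \left(- \frac{1}{46162}\right) + 27174 \left(- \frac{1}{22576}\right) = 21285 \left(- \frac{1}{46162}\right) - \frac{13587}{11288} = - \frac{21285}{46162} - \frac{13587}{11288} = - \frac{433734087}{260538328}$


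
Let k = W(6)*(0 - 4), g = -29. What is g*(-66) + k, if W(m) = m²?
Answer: 1770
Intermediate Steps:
k = -144 (k = 6²*(0 - 4) = 36*(-4) = -144)
g*(-66) + k = -29*(-66) - 144 = 1914 - 144 = 1770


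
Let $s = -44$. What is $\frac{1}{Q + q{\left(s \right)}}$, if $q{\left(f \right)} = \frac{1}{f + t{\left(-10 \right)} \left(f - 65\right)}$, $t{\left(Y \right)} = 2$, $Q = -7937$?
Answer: $- \frac{262}{2079495} \approx -0.00012599$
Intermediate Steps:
$q{\left(f \right)} = \frac{1}{-130 + 3 f}$ ($q{\left(f \right)} = \frac{1}{f + 2 \left(f - 65\right)} = \frac{1}{f + 2 \left(-65 + f\right)} = \frac{1}{f + \left(-130 + 2 f\right)} = \frac{1}{-130 + 3 f}$)
$\frac{1}{Q + q{\left(s \right)}} = \frac{1}{-7937 + \frac{1}{-130 + 3 \left(-44\right)}} = \frac{1}{-7937 + \frac{1}{-130 - 132}} = \frac{1}{-7937 + \frac{1}{-262}} = \frac{1}{-7937 - \frac{1}{262}} = \frac{1}{- \frac{2079495}{262}} = - \frac{262}{2079495}$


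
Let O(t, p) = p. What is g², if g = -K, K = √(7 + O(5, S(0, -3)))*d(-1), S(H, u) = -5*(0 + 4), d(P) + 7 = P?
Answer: -832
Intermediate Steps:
d(P) = -7 + P
S(H, u) = -20 (S(H, u) = -5*4 = -20)
K = -8*I*√13 (K = √(7 - 20)*(-7 - 1) = √(-13)*(-8) = (I*√13)*(-8) = -8*I*√13 ≈ -28.844*I)
g = 8*I*√13 (g = -(-8)*I*√13 = 8*I*√13 ≈ 28.844*I)
g² = (8*I*√13)² = -832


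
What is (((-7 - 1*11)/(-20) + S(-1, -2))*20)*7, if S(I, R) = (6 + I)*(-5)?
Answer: -3374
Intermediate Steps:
S(I, R) = -30 - 5*I
(((-7 - 1*11)/(-20) + S(-1, -2))*20)*7 = (((-7 - 1*11)/(-20) + (-30 - 5*(-1)))*20)*7 = (((-7 - 11)*(-1/20) + (-30 + 5))*20)*7 = ((-18*(-1/20) - 25)*20)*7 = ((9/10 - 25)*20)*7 = -241/10*20*7 = -482*7 = -3374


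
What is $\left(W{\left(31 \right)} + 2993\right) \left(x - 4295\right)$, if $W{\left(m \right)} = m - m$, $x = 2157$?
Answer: $-6399034$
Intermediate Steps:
$W{\left(m \right)} = 0$
$\left(W{\left(31 \right)} + 2993\right) \left(x - 4295\right) = \left(0 + 2993\right) \left(2157 - 4295\right) = 2993 \left(2157 - 4295\right) = 2993 \left(-2138\right) = -6399034$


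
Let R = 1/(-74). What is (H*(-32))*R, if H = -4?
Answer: -64/37 ≈ -1.7297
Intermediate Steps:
R = -1/74 ≈ -0.013514
(H*(-32))*R = -4*(-32)*(-1/74) = 128*(-1/74) = -64/37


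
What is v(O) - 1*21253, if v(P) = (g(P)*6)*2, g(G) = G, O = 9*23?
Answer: -18769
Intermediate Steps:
O = 207
v(P) = 12*P (v(P) = (P*6)*2 = (6*P)*2 = 12*P)
v(O) - 1*21253 = 12*207 - 1*21253 = 2484 - 21253 = -18769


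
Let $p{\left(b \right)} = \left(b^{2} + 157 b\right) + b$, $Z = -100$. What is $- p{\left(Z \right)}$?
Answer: $5800$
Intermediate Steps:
$p{\left(b \right)} = b^{2} + 158 b$
$- p{\left(Z \right)} = - \left(-100\right) \left(158 - 100\right) = - \left(-100\right) 58 = \left(-1\right) \left(-5800\right) = 5800$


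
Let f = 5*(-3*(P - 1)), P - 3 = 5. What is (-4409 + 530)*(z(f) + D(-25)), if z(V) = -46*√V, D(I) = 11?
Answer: -42669 + 178434*I*√105 ≈ -42669.0 + 1.8284e+6*I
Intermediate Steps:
P = 8 (P = 3 + 5 = 8)
f = -105 (f = 5*(-3*(8 - 1)) = 5*(-3*7) = 5*(-21) = -105)
(-4409 + 530)*(z(f) + D(-25)) = (-4409 + 530)*(-46*I*√105 + 11) = -3879*(-46*I*√105 + 11) = -3879*(11 - 46*I*√105) = -42669 + 178434*I*√105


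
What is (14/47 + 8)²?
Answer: 152100/2209 ≈ 68.855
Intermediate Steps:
(14/47 + 8)² = (390/47)² = 152100/2209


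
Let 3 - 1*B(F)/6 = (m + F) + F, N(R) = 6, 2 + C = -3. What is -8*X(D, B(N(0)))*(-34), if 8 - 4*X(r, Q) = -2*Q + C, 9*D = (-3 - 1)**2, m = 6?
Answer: -11356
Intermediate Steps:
C = -5 (C = -2 - 3 = -5)
B(F) = -18 - 12*F (B(F) = 18 - 6*((6 + F) + F) = 18 - 6*(6 + 2*F) = 18 + (-36 - 12*F) = -18 - 12*F)
D = 16/9 (D = (-3 - 1)**2/9 = (1/9)*(-4)**2 = (1/9)*16 = 16/9 ≈ 1.7778)
X(r, Q) = 13/4 + Q/2 (X(r, Q) = 2 - (-2*Q - 5)/4 = 2 - (-5 - 2*Q)/4 = 2 + (5/4 + Q/2) = 13/4 + Q/2)
-8*X(D, B(N(0)))*(-34) = -8*(13/4 + (-18 - 12*6)/2)*(-34) = -8*(13/4 + (-18 - 72)/2)*(-34) = -8*(13/4 + (1/2)*(-90))*(-34) = -8*(13/4 - 45)*(-34) = -8*(-167/4)*(-34) = 334*(-34) = -11356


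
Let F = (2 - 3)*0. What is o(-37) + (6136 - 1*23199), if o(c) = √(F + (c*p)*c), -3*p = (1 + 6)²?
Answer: -17063 + 259*I*√3/3 ≈ -17063.0 + 149.53*I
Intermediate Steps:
p = -49/3 (p = -(1 + 6)²/3 = -⅓*7² = -⅓*49 = -49/3 ≈ -16.333)
F = 0 (F = -1*0 = 0)
o(c) = 7*√3*√(-c²)/3 (o(c) = √(0 + (c*(-49/3))*c) = √(0 + (-49*c/3)*c) = √(0 - 49*c²/3) = √(-49*c²/3) = 7*√3*√(-c²)/3)
o(-37) + (6136 - 1*23199) = 7*√3*√(-1*(-37)²)/3 + (6136 - 1*23199) = 7*√3*√(-1*1369)/3 + (6136 - 23199) = 7*√3*√(-1369)/3 - 17063 = 7*√3*(37*I)/3 - 17063 = 259*I*√3/3 - 17063 = -17063 + 259*I*√3/3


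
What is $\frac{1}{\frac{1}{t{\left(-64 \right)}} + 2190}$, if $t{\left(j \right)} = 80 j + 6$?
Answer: $\frac{5114}{11199659} \approx 0.00045662$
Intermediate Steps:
$t{\left(j \right)} = 6 + 80 j$
$\frac{1}{\frac{1}{t{\left(-64 \right)}} + 2190} = \frac{1}{\frac{1}{6 + 80 \left(-64\right)} + 2190} = \frac{1}{\frac{1}{6 - 5120} + 2190} = \frac{1}{\frac{1}{-5114} + 2190} = \frac{1}{- \frac{1}{5114} + 2190} = \frac{1}{\frac{11199659}{5114}} = \frac{5114}{11199659}$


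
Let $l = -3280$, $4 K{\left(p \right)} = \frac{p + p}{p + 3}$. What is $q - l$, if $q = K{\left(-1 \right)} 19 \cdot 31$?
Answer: $\frac{12531}{4} \approx 3132.8$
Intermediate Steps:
$K{\left(p \right)} = \frac{p}{2 \left(3 + p\right)}$ ($K{\left(p \right)} = \frac{\left(p + p\right) \frac{1}{p + 3}}{4} = \frac{2 p \frac{1}{3 + p}}{4} = \frac{p}{2 \left(3 + p\right)}$)
$q = - \frac{589}{4}$ ($q = \frac{1}{2} \left(-1\right) \frac{1}{3 - 1} \cdot 19 \cdot 31 = \frac{1}{2} \left(-1\right) \frac{1}{2} \cdot 19 \cdot 31 = \left(- \frac{1}{4}\right) 19 \cdot 31 = \left(- \frac{19}{4}\right) 31 = - \frac{589}{4} \approx -147.25$)
$q - l = - \frac{589}{4} - -3280 = - \frac{589}{4} + 3280 = \frac{12531}{4}$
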